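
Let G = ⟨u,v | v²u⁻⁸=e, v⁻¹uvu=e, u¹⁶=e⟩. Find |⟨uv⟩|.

|⟨uv⟩| equals the order of uv. Compute successive powers until reaching e:
  (uv)¹ = uv, (uv)² = u⁸, (uv)³ = uv⁻¹, (uv)⁴ = e.
The smallest positive k with (uv)ᵏ = e is 4, so |⟨uv⟩| = 4.

Answer: 4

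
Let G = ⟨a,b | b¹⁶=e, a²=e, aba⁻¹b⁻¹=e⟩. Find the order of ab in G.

Compute successive powers until reaching e:
  (ab)¹ = ab, (ab)² = b², (ab)³ = ab³, (ab)⁴ = b⁴, (ab)⁵ = ab⁵, (ab)⁶ = b⁶, (ab)⁷ = ab⁷, (ab)⁸ = b⁸, (ab)⁹ = ab⁹, (ab)¹⁰ = b¹⁰, (ab)¹¹ = ab¹¹, (ab)¹² = b¹², (ab)¹³ = ab¹³, (ab)¹⁴ = b¹⁴, (ab)¹⁵ = ab¹⁵, (ab)¹⁶ = e.
The smallest positive k with (ab)ᵏ = e is 16.

Answer: 16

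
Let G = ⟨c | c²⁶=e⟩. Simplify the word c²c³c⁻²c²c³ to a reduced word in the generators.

Multiply left to right, reducing at each step:
  (c²) · c³ = c⁵
  (c⁵) · c⁻² = c³
  (c³) · c² = c⁵
  (c⁵) · c³ = c⁸

Answer: c⁸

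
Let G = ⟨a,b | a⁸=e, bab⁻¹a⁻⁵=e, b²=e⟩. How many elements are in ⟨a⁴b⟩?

|⟨a⁴b⟩| equals the order of a⁴b. Compute successive powers until reaching e:
  (a⁴b)¹ = a⁴b, (a⁴b)² = e.
The smallest positive k with (a⁴b)ᵏ = e is 2, so |⟨a⁴b⟩| = 2.

Answer: 2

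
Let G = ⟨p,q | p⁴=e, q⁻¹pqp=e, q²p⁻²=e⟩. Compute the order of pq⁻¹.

Compute successive powers until reaching e:
  (pq⁻¹)¹ = pq⁻¹, (pq⁻¹)² = p², (pq⁻¹)³ = pq, (pq⁻¹)⁴ = e.
The smallest positive k with (pq⁻¹)ᵏ = e is 4.

Answer: 4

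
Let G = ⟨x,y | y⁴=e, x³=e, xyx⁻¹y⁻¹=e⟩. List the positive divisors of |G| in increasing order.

|G| = 12 = 2² · 3. By Lagrange's theorem the order of any subgroup divides 12; the divisors of 12 are 1, 2, 3, 4, 6, 12.

Answer: 1, 2, 3, 4, 6, 12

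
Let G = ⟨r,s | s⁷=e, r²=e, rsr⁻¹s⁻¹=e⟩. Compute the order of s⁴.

Compute successive powers until reaching e:
  (s⁴)¹ = s⁴, (s⁴)² = s, (s⁴)³ = s⁵, (s⁴)⁴ = s², (s⁴)⁵ = s⁶, (s⁴)⁶ = s³, (s⁴)⁷ = e.
The smallest positive k with (s⁴)ᵏ = e is 7.

Answer: 7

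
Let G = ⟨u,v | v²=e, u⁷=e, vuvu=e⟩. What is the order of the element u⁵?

Compute successive powers until reaching e:
  (u⁵)¹ = u⁵, (u⁵)² = u³, (u⁵)³ = u, (u⁵)⁴ = u⁶, (u⁵)⁵ = u⁴, (u⁵)⁶ = u², (u⁵)⁷ = e.
The smallest positive k with (u⁵)ᵏ = e is 7.

Answer: 7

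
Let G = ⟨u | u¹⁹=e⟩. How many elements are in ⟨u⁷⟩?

|⟨u⁷⟩| equals the order of u⁷. Compute successive powers until reaching e:
  (u⁷)¹ = u⁷, (u⁷)² = u¹⁴, (u⁷)³ = u², (u⁷)⁴ = u⁹, (u⁷)⁵ = u¹⁶, (u⁷)⁶ = u⁴, (u⁷)⁷ = u¹¹, (u⁷)⁸ = u¹⁸, (u⁷)⁹ = u⁶, (u⁷)¹⁰ = u¹³, (u⁷)¹¹ = u, (u⁷)¹² = u⁸, (u⁷)¹³ = u¹⁵, (u⁷)¹⁴ = u³, (u⁷)¹⁵ = u¹⁰, (u⁷)¹⁶ = u¹⁷, (u⁷)¹⁷ = u⁵, (u⁷)¹⁸ = u¹², (u⁷)¹⁹ = e.
The smallest positive k with (u⁷)ᵏ = e is 19, so |⟨u⁷⟩| = 19.

Answer: 19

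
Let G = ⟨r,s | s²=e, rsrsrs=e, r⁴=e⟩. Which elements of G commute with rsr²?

⟨rsr²⟩ ⊆ C_G(rsr²) since powers of rsr² commute with rsr²; so |C_G(rsr²)| ≥ |⟨rsr²⟩| = 3.
By orbit–stabilizer, |C_G(rsr²)| = |G| / |conj. class of rsr²| = 24 / 8 = 3.
The 3 elements commuting with rsr² are {e, r²sr³, rsr²}.

Answer: {e, r²sr³, rsr²}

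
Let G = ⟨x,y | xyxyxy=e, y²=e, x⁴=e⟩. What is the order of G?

Enumerate words in the generators, reducing via the relations: the distinct elements are
  {e, x, y, xy, x², x³, yx, xyx, x²y, x³y, yx², yx³, xyx², xyx³, x²yx, x³yx, yx²y, xyx²y, x²yx², x²yx³, x³yx², x³yx³, x²yx²y, x³yx²y}.
No further products give new elements, so |G| = 24.

Answer: 24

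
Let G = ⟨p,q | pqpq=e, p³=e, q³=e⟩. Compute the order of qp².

Compute successive powers until reaching e:
  (qp²)¹ = qp², (qp²)² = pq², (qp²)³ = e.
The smallest positive k with (qp²)ᵏ = e is 3.

Answer: 3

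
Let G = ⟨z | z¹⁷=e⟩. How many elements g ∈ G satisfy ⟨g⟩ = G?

G is cyclic of order 17. An element generates G iff its order is 17, and a cyclic group of order 17 has exactly φ(17) = 16 such elements.

Answer: 16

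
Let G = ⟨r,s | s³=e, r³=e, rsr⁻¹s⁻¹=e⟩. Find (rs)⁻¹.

The order of (rs) is 3 (smallest k with (rs)ᵏ = e), so (rs)⁻¹ = (rs)² = r²s².
Check: (rs) · (r²s²) → (rs) · r² = s;   s · s² = e, giving e as required.

Answer: r²s²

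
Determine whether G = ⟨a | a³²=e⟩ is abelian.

G has a single generator, so G is cyclic and hence abelian.

Answer: Yes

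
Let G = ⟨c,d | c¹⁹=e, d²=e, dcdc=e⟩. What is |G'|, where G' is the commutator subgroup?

G' = [G, G] is generated by all commutators. The generator-pair commutators are: [c, d] = c².
The subgroup they normally generate is {e, c, c², c³, c⁴, c⁵, c⁶, c⁷, c⁸, c⁹, c¹⁰, c¹¹, c¹², c¹³, c¹⁴, c¹⁵, c¹⁶, c¹⁷, c¹⁸}, of order 19.
Check: |G/G'| = 38/19 = 2 is the order of the abelianisation.

Answer: 19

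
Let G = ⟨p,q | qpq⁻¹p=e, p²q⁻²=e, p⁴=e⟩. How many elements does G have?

Enumerate words in the generators, reducing via the relations: the distinct elements are
  {e, p, q, pq, p², p³, q⁻¹, pq⁻¹}.
No further products give new elements, so |G| = 8.

Answer: 8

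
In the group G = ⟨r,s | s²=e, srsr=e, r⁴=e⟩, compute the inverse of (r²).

The order of (r²) is 2 (smallest k with (r²)ᵏ = e), so (r²)⁻¹ = (r²)¹ = r².
Check: (r²) · (r²) → (r²) · r² = e, giving e as required.

Answer: r²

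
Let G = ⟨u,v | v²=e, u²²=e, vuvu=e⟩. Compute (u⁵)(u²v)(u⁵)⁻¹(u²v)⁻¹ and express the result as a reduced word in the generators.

[(u⁵), (u²v)] = (u⁵)·(u²v)·(u⁵)⁻¹·(u²v)⁻¹.
  (u⁵) · (u²v) = u⁷v
  (u⁷v) · (u¹⁷) = u¹²v
  (u¹²v) · (u²v) = u¹⁰

Answer: u¹⁰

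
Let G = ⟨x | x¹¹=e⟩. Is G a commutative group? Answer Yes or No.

G has a single generator, so G is cyclic and hence abelian.

Answer: Yes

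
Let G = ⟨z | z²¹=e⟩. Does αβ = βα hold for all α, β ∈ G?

G has a single generator, so G is cyclic and hence abelian.

Answer: Yes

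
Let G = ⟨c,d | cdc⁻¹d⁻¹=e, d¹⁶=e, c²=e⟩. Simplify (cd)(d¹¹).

Compute (cd) · (d¹¹) by multiplying left to right and reducing via the relations at each step:
  (cd) · d¹¹ = cd¹²

Answer: cd¹²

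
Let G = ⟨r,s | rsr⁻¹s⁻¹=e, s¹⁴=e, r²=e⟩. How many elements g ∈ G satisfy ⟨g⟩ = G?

⟨g⟩ = G would require ord(g) = |G| = 28, but the maximum element order in G is 14 < 28. So G is not cyclic and no single element generates it: the count is 0.

Answer: 0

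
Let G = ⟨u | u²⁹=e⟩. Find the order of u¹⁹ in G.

Compute successive powers until reaching e:
  (u¹⁹)¹ = u¹⁹, (u¹⁹)² = u⁹, (u¹⁹)³ = u²⁸, (u¹⁹)⁴ = u¹⁸, (u¹⁹)⁵ = u⁸, (u¹⁹)⁶ = u²⁷, (u¹⁹)⁷ = u¹⁷, (u¹⁹)⁸ = u⁷, (u¹⁹)⁹ = u²⁶, (u¹⁹)¹⁰ = u¹⁶, (u¹⁹)¹¹ = u⁶, (u¹⁹)¹² = u²⁵, (u¹⁹)¹³ = u¹⁵, (u¹⁹)¹⁴ = u⁵, (u¹⁹)¹⁵ = u²⁴, (u¹⁹)¹⁶ = u¹⁴, (u¹⁹)¹⁷ = u⁴, (u¹⁹)¹⁸ = u²³, (u¹⁹)¹⁹ = u¹³, (u¹⁹)²⁰ = u³, (u¹⁹)²¹ = u²², (u¹⁹)²² = u¹², (u¹⁹)²³ = u², (u¹⁹)²⁴ = u²¹, (u¹⁹)²⁵ = u¹¹, (u¹⁹)²⁶ = u, (u¹⁹)²⁷ = u²⁰, (u¹⁹)²⁸ = u¹⁰, (u¹⁹)²⁹ = e.
The smallest positive k with (u¹⁹)ᵏ = e is 29.

Answer: 29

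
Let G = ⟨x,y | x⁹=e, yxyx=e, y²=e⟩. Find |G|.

Enumerate words in the generators, reducing via the relations: the distinct elements are
  {e, x, y, xy, x², x³, x⁴, x⁵, x⁶, x⁷, x⁸, x²y, x³y, x⁴y, x⁵y, x⁶y, x⁷y, x⁸y}.
No further products give new elements, so |G| = 18.

Answer: 18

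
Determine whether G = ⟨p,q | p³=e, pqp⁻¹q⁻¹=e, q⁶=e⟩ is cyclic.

|G| = 18, but the maximum element order in G is 6 < 18. No single element generates all of G, so G is not cyclic.

Answer: No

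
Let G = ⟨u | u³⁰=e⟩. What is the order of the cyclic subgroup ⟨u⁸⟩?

|⟨u⁸⟩| equals the order of u⁸. Compute successive powers until reaching e:
  (u⁸)¹ = u⁸, (u⁸)² = u¹⁶, (u⁸)³ = u²⁴, (u⁸)⁴ = u², (u⁸)⁵ = u¹⁰, (u⁸)⁶ = u¹⁸, (u⁸)⁷ = u²⁶, (u⁸)⁸ = u⁴, (u⁸)⁹ = u¹², (u⁸)¹⁰ = u²⁰, (u⁸)¹¹ = u²⁸, (u⁸)¹² = u⁶, (u⁸)¹³ = u¹⁴, (u⁸)¹⁴ = u²², (u⁸)¹⁵ = e.
The smallest positive k with (u⁸)ᵏ = e is 15, so |⟨u⁸⟩| = 15.

Answer: 15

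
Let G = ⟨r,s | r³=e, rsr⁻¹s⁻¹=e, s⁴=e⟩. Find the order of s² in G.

Compute successive powers until reaching e:
  (s²)¹ = s², (s²)² = e.
The smallest positive k with (s²)ᵏ = e is 2.

Answer: 2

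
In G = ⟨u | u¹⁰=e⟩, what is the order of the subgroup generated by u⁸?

|⟨u⁸⟩| equals the order of u⁸. Compute successive powers until reaching e:
  (u⁸)¹ = u⁸, (u⁸)² = u⁶, (u⁸)³ = u⁴, (u⁸)⁴ = u², (u⁸)⁵ = e.
The smallest positive k with (u⁸)ᵏ = e is 5, so |⟨u⁸⟩| = 5.

Answer: 5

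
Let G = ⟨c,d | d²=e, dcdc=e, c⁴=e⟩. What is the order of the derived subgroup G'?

G' = [G, G] is generated by all commutators. The generator-pair commutators are: [c, d] = c².
The subgroup they normally generate is {e, c²}, of order 2.
Check: |G/G'| = 8/2 = 4 is the order of the abelianisation.

Answer: 2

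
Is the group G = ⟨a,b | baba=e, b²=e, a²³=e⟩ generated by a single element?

Every cyclic group is abelian. But a·b = ab while b·a = a²²b, so a·b ≠ b·a and G is not abelian. Hence G is not cyclic.

Answer: No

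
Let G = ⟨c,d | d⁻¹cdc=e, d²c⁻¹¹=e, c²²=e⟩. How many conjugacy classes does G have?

The conjugacy classes (representative and size) are:
  [e] (size 1), [c²¹] (size 2), [c²] (size 2), [c³] (size 2), [c¹⁸] (size 2), [c¹⁷] (size 2), [c⁶] (size 2), [c⁷] (size 2), [c⁸] (size 2), [c¹³] (size 2), [c¹²] (size 2), [c¹¹] (size 1), [c¹⁰d] (size 11), [c⁷d] (size 11).
Class equation: 1 + 2 + 2 + 2 + 2 + 2 + 2 + 2 + 2 + 2 + 2 + 1 + 11 + 11 = 44 = |G|. So G has 14 conjugacy classes.

Answer: 14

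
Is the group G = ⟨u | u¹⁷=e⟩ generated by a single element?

|G| = 17. The element u has order 17 (its powers give 17 distinct elements), so ⟨u⟩ = G and G is cyclic.

Answer: Yes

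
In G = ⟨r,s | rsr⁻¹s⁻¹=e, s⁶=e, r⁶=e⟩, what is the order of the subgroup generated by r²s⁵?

|⟨r²s⁵⟩| equals the order of r²s⁵. Compute successive powers until reaching e:
  (r²s⁵)¹ = r²s⁵, (r²s⁵)² = r⁴s⁴, (r²s⁵)³ = s³, (r²s⁵)⁴ = r²s², (r²s⁵)⁵ = r⁴s, (r²s⁵)⁶ = e.
The smallest positive k with (r²s⁵)ᵏ = e is 6, so |⟨r²s⁵⟩| = 6.

Answer: 6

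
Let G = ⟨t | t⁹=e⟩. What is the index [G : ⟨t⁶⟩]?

First find ord(t⁶) by computing successive powers:
  (t⁶)¹ = t⁶, (t⁶)² = t³, (t⁶)³ = e.
So |⟨t⁶⟩| = ord(t⁶) = 3. With |G| = 9, by Lagrange [G : ⟨t⁶⟩] = 9/3 = 3.

Answer: 3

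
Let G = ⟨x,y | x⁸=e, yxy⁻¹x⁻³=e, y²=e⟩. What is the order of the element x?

Compute successive powers until reaching e:
  x¹ = x, x² = x², x³ = x³, x⁴ = x⁴, x⁵ = x⁵, x⁶ = x⁶, x⁷ = x⁷, x⁸ = e.
The smallest positive k with xᵏ = e is 8.

Answer: 8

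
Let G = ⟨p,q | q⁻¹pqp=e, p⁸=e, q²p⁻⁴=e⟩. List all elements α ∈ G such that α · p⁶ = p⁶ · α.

⟨p⁶⟩ ⊆ C_G(p⁶) since powers of p⁶ commute with p⁶; so |C_G(p⁶)| ≥ |⟨p⁶⟩| = 4.
By orbit–stabilizer, |C_G(p⁶)| = |G| / |conj. class of p⁶| = 16 / 2 = 8.
The 8 elements commuting with p⁶ are {e, p, p², p³, p⁴, p⁵, p⁶, p⁷}.

Answer: {e, p, p², p³, p⁴, p⁵, p⁶, p⁷}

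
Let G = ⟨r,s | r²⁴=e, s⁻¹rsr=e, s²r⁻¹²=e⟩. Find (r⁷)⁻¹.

The order of (r⁷) is 24 (smallest k with (r⁷)ᵏ = e), so (r⁷)⁻¹ = (r⁷)²³ = r¹⁷.
Check: (r⁷) · (r¹⁷) → (r⁷) · r¹⁷ = e, giving e as required.

Answer: r¹⁷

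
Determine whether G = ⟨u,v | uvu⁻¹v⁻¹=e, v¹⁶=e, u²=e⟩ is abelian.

Each pair of generators commutes: u·v = uv = v·u. Since the generators pairwise commute, every element of G commutes with every other, so G is abelian.

Answer: Yes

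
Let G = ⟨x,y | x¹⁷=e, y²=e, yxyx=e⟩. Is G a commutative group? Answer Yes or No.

x·y = xy but y·x = x¹⁶y, so x·y ≠ y·x and G is not abelian.

Answer: No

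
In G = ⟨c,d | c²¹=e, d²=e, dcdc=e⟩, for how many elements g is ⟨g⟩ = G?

⟨g⟩ = G would require ord(g) = |G| = 42, but the maximum element order in G is 21 < 42. So G is not cyclic and no single element generates it: the count is 0.

Answer: 0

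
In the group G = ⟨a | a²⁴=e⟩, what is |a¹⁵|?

Compute successive powers until reaching e:
  (a¹⁵)¹ = a¹⁵, (a¹⁵)² = a⁶, (a¹⁵)³ = a²¹, (a¹⁵)⁴ = a¹², (a¹⁵)⁵ = a³, (a¹⁵)⁶ = a¹⁸, (a¹⁵)⁷ = a⁹, (a¹⁵)⁸ = e.
The smallest positive k with (a¹⁵)ᵏ = e is 8.

Answer: 8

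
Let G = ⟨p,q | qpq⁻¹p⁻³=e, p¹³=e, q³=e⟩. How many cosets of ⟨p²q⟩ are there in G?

First find ord(p²q) by computing successive powers:
  (p²q)¹ = p²q, (p²q)² = p⁸q², (p²q)³ = e.
So |⟨p²q⟩| = ord(p²q) = 3. With |G| = 39, by Lagrange [G : ⟨p²q⟩] = 39/3 = 13.

Answer: 13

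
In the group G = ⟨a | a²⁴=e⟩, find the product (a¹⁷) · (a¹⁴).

Compute (a¹⁷) · (a¹⁴) by multiplying left to right and reducing via the relations at each step:
  (a¹⁷) · a¹⁴ = a⁷

Answer: a⁷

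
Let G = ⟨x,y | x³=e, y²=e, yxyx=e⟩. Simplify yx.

Compute y · x by multiplying left to right and reducing via the relations at each step:
  y · x = x²y

Answer: x²y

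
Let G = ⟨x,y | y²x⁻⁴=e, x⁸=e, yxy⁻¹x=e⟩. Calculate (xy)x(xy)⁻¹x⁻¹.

[(xy), x] = (xy)·x·(xy)⁻¹·x⁻¹.
  (xy) · x = y
  y · (xy⁻¹) = x⁷
  (x⁷) · (x⁷) = x⁶

Answer: x⁶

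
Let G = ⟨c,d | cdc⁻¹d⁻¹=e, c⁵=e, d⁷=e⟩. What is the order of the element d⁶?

Compute successive powers until reaching e:
  (d⁶)¹ = d⁶, (d⁶)² = d⁵, (d⁶)³ = d⁴, (d⁶)⁴ = d³, (d⁶)⁵ = d², (d⁶)⁶ = d, (d⁶)⁷ = e.
The smallest positive k with (d⁶)ᵏ = e is 7.

Answer: 7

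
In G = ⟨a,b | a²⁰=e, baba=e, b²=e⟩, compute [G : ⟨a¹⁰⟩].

First find ord(a¹⁰) by computing successive powers:
  (a¹⁰)¹ = a¹⁰, (a¹⁰)² = e.
So |⟨a¹⁰⟩| = ord(a¹⁰) = 2. With |G| = 40, by Lagrange [G : ⟨a¹⁰⟩] = 40/2 = 20.

Answer: 20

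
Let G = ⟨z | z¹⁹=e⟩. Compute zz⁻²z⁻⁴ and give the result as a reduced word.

Multiply left to right, reducing at each step:
  z · z⁻² = z¹⁸
  (z¹⁸) · z⁻⁴ = z¹⁴

Answer: z¹⁴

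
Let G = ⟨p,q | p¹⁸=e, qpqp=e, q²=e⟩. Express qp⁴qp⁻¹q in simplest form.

Multiply left to right, reducing at each step:
  q · p⁴ = p¹⁴q
  (p¹⁴q) · q = p¹⁴
  (p¹⁴) · p⁻¹ = p¹³
  (p¹³) · q = p¹³q

Answer: p¹³q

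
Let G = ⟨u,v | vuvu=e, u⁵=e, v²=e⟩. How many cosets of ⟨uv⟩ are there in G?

First find ord(uv) by computing successive powers:
  (uv)¹ = uv, (uv)² = e.
So |⟨uv⟩| = ord(uv) = 2. With |G| = 10, by Lagrange [G : ⟨uv⟩] = 10/2 = 5.

Answer: 5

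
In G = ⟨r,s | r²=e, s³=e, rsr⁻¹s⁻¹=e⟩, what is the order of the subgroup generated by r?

|⟨r⟩| equals the order of r. Compute successive powers until reaching e:
  r¹ = r, r² = e.
The smallest positive k with rᵏ = e is 2, so |⟨r⟩| = 2.

Answer: 2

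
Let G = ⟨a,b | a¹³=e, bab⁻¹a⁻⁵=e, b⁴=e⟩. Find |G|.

Enumerate words in the generators, reducing via the relations: the distinct elements are
  {a, b, e, ab, a², a³, a⁴, a⁵, a⁶, a⁷, a⁸, a⁹, b², b³, ab², ab³, a²b, a³b, a¹², a¹¹, a¹⁰, a⁴b, a⁵b, a⁶b, a⁷b, a⁸b, a⁹b, a²b², a²b³, a³b², a³b³, a¹²b, a¹¹b, a¹⁰b, a⁴b², a⁴b³, a⁵b², a⁵b³, a⁶b², a⁶b³, a⁷b², a⁷b³, a⁸b², a⁸b³, a⁹b², a⁹b³, a¹²b², a¹²b³, a¹¹b², a¹¹b³, a¹⁰b², a¹⁰b³}.
No further products give new elements, so |G| = 52.

Answer: 52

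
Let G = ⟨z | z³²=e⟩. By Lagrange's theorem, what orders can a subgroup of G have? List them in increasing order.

|G| = 32 = 2⁵. By Lagrange's theorem the order of any subgroup divides 32; the divisors of 32 are 1, 2, 4, 8, 16, 32.

Answer: 1, 2, 4, 8, 16, 32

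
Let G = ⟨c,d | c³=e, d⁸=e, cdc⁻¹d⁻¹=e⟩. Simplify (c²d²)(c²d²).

Compute (c²d²) · (c²d²) by multiplying left to right and reducing via the relations at each step:
  (c²d²) · c² = cd²
  (cd²) · d² = cd⁴

Answer: cd⁴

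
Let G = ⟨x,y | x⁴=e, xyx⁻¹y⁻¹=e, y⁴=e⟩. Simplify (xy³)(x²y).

Compute (xy³) · (x²y) by multiplying left to right and reducing via the relations at each step:
  (xy³) · x² = x³y³
  (x³y³) · y = x³

Answer: x³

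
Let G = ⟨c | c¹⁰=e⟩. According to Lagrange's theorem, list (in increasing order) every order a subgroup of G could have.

|G| = 10 = 2 · 5. By Lagrange's theorem the order of any subgroup divides 10; the divisors of 10 are 1, 2, 5, 10.

Answer: 1, 2, 5, 10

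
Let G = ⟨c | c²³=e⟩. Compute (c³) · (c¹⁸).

Compute (c³) · (c¹⁸) by multiplying left to right and reducing via the relations at each step:
  (c³) · c¹⁸ = c²¹

Answer: c²¹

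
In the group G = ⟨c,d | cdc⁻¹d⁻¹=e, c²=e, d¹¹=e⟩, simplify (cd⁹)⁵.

Compute successive powers of (cd⁹), reducing at each step:
  (cd⁹)²: (cd⁹) · c = d⁹;   (d⁹) · d⁹ = d⁷
  (cd⁹)³: (d⁷) · c = cd⁷;   (cd⁷) · d⁹ = cd⁵
  (cd⁹)⁴: (cd⁵) · c = d⁵;   (d⁵) · d⁹ = d³
  (cd⁹)⁵: (d³) · c = cd³;   (cd³) · d⁹ = cd

Answer: cd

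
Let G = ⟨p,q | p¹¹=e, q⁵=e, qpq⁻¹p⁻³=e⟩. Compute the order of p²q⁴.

Compute successive powers until reaching e:
  (p²q⁴)¹ = p²q⁴, (p²q⁴)² = p¹⁰q³, (p²q⁴)³ = p⁹q², (p²q⁴)⁴ = p⁵q, (p²q⁴)⁵ = e.
The smallest positive k with (p²q⁴)ᵏ = e is 5.

Answer: 5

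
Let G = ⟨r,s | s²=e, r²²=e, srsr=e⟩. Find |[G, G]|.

G' = [G, G] is generated by all commutators. The generator-pair commutators are: [r, s] = r².
The subgroup they normally generate is {e, r², r⁴, r⁶, r⁸, r¹⁰, r¹², r¹⁴, r¹⁶, r¹⁸, r²⁰}, of order 11.
Check: |G/G'| = 44/11 = 4 is the order of the abelianisation.

Answer: 11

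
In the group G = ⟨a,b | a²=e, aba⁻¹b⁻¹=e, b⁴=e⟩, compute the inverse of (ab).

The order of (ab) is 4 (smallest k with (ab)ᵏ = e), so (ab)⁻¹ = (ab)³ = ab³.
Check: (ab) · (ab³) → (ab) · a = b;   b · b³ = e, giving e as required.

Answer: ab³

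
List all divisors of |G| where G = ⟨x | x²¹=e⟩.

|G| = 21 = 3 · 7. By Lagrange's theorem the order of any subgroup divides 21; the divisors of 21 are 1, 3, 7, 21.

Answer: 1, 3, 7, 21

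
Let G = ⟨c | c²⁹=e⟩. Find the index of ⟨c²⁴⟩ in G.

First find ord(c²⁴) by computing successive powers:
  (c²⁴)¹ = c²⁴, (c²⁴)² = c¹⁹, (c²⁴)³ = c¹⁴, (c²⁴)⁴ = c⁹, (c²⁴)⁵ = c⁴, (c²⁴)⁶ = c²⁸, (c²⁴)⁷ = c²³, (c²⁴)⁸ = c¹⁸, (c²⁴)⁹ = c¹³, (c²⁴)¹⁰ = c⁸, (c²⁴)¹¹ = c³, (c²⁴)¹² = c²⁷, (c²⁴)¹³ = c²², (c²⁴)¹⁴ = c¹⁷, (c²⁴)¹⁵ = c¹², (c²⁴)¹⁶ = c⁷, (c²⁴)¹⁷ = c², (c²⁴)¹⁸ = c²⁶, (c²⁴)¹⁹ = c²¹, (c²⁴)²⁰ = c¹⁶, (c²⁴)²¹ = c¹¹, (c²⁴)²² = c⁶, (c²⁴)²³ = c, (c²⁴)²⁴ = c²⁵, (c²⁴)²⁵ = c²⁰, (c²⁴)²⁶ = c¹⁵, (c²⁴)²⁷ = c¹⁰, (c²⁴)²⁸ = c⁵, (c²⁴)²⁹ = e.
So |⟨c²⁴⟩| = ord(c²⁴) = 29. With |G| = 29, by Lagrange [G : ⟨c²⁴⟩] = 29/29 = 1.

Answer: 1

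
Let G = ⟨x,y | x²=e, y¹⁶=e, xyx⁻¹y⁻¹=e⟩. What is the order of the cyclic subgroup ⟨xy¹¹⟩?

|⟨xy¹¹⟩| equals the order of xy¹¹. Compute successive powers until reaching e:
  (xy¹¹)¹ = xy¹¹, (xy¹¹)² = y⁶, (xy¹¹)³ = xy, (xy¹¹)⁴ = y¹², (xy¹¹)⁵ = xy⁷, (xy¹¹)⁶ = y², (xy¹¹)⁷ = xy¹³, (xy¹¹)⁸ = y⁸, (xy¹¹)⁹ = xy³, (xy¹¹)¹⁰ = y¹⁴, (xy¹¹)¹¹ = xy⁹, (xy¹¹)¹² = y⁴, (xy¹¹)¹³ = xy¹⁵, (xy¹¹)¹⁴ = y¹⁰, (xy¹¹)¹⁵ = xy⁵, (xy¹¹)¹⁶ = e.
The smallest positive k with (xy¹¹)ᵏ = e is 16, so |⟨xy¹¹⟩| = 16.

Answer: 16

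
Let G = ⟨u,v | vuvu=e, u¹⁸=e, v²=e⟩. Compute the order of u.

Compute successive powers until reaching e:
  u¹ = u, u² = u², u³ = u³, u⁴ = u⁴, u⁵ = u⁵, u⁶ = u⁶, u⁷ = u⁷, u⁸ = u⁸, u⁹ = u⁹, u¹⁰ = u¹⁰, u¹¹ = u¹¹, u¹² = u¹², u¹³ = u¹³, u¹⁴ = u¹⁴, u¹⁵ = u¹⁵, u¹⁶ = u¹⁶, u¹⁷ = u¹⁷, u¹⁸ = e.
The smallest positive k with uᵏ = e is 18.

Answer: 18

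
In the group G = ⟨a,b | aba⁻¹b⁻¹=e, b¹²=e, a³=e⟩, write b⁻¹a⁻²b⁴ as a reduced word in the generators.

Multiply left to right, reducing at each step:
  (b¹¹) · a⁻² = ab¹¹
  (ab¹¹) · b⁴ = ab³

Answer: ab³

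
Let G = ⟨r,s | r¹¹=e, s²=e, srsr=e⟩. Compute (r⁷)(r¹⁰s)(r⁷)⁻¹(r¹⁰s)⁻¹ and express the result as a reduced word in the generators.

[(r⁷), (r¹⁰s)] = (r⁷)·(r¹⁰s)·(r⁷)⁻¹·(r¹⁰s)⁻¹.
  (r⁷) · (r¹⁰s) = r⁶s
  (r⁶s) · (r⁴) = r²s
  (r²s) · (r¹⁰s) = r³

Answer: r³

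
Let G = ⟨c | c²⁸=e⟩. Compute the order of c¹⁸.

Compute successive powers until reaching e:
  (c¹⁸)¹ = c¹⁸, (c¹⁸)² = c⁸, (c¹⁸)³ = c²⁶, (c¹⁸)⁴ = c¹⁶, (c¹⁸)⁵ = c⁶, (c¹⁸)⁶ = c²⁴, (c¹⁸)⁷ = c¹⁴, (c¹⁸)⁸ = c⁴, (c¹⁸)⁹ = c²², (c¹⁸)¹⁰ = c¹², (c¹⁸)¹¹ = c², (c¹⁸)¹² = c²⁰, (c¹⁸)¹³ = c¹⁰, (c¹⁸)¹⁴ = e.
The smallest positive k with (c¹⁸)ᵏ = e is 14.

Answer: 14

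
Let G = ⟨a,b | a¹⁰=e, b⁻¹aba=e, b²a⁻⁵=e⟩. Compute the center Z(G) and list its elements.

An element z ∈ Z(G) iff z commutes with every generator.
For example a⁵ is central: (a⁵)·a = a⁶ = a·(a⁵); (a⁵)·b = b⁻¹ = b·(a⁵).
Whereas a ∉ Z(G) since a·b = ab ≠ a⁴b⁻¹ = b·a.
Checking each of the 20 elements this way gives Z(G) = {e, a⁵}, of order 2.

Answer: {e, a⁵}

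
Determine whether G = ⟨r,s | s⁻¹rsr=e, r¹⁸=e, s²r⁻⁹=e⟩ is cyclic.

Every cyclic group is abelian. But r·s = rs while s·r = r⁸s⁻¹, so r·s ≠ s·r and G is not abelian. Hence G is not cyclic.

Answer: No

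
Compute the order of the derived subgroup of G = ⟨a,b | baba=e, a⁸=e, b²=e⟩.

G' = [G, G] is generated by all commutators. The generator-pair commutators are: [a, b] = a².
The subgroup they normally generate is {e, a², a⁴, a⁶}, of order 4.
Check: |G/G'| = 16/4 = 4 is the order of the abelianisation.

Answer: 4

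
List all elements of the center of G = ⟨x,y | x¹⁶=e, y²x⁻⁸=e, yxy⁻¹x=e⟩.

An element z ∈ Z(G) iff z commutes with every generator.
For example x⁸ is central: (x⁸)·x = x⁹ = x·(x⁸); (x⁸)·y = y⁻¹ = y·(x⁸).
Whereas x ∉ Z(G) since x·y = xy ≠ x⁷y⁻¹ = y·x.
Checking each of the 32 elements this way gives Z(G) = {e, x⁸}, of order 2.

Answer: {e, x⁸}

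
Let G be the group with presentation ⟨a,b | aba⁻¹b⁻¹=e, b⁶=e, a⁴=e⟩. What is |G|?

Enumerate words in the generators, reducing via the relations: the distinct elements are
  {a, b, e, ab, a², a³, b², b³, b⁴, b⁵, ab², ab³, ab⁴, ab⁵, a²b, a³b, a²b², a²b³, a²b⁴, a²b⁵, a³b², a³b³, a³b⁴, a³b⁵}.
No further products give new elements, so |G| = 24.

Answer: 24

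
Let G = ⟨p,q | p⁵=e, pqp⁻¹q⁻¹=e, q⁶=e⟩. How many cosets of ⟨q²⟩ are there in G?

First find ord(q²) by computing successive powers:
  (q²)¹ = q², (q²)² = q⁴, (q²)³ = e.
So |⟨q²⟩| = ord(q²) = 3. With |G| = 30, by Lagrange [G : ⟨q²⟩] = 30/3 = 10.

Answer: 10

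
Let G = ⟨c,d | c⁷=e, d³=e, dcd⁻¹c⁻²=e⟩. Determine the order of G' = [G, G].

G' = [G, G] is generated by all commutators. The generator-pair commutators are: [c, d] = c⁶.
The subgroup they normally generate is {e, c, c², c³, c⁴, c⁵, c⁶}, of order 7.
Check: |G/G'| = 21/7 = 3 is the order of the abelianisation.

Answer: 7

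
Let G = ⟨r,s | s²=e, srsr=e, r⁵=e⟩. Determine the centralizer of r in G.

⟨r⟩ ⊆ C_G(r) since powers of r commute with r; so |C_G(r)| ≥ |⟨r⟩| = 5.
By orbit–stabilizer, |C_G(r)| = |G| / |conj. class of r| = 10 / 2 = 5.
The 5 elements commuting with r are {e, r, r², r³, r⁴}.

Answer: {e, r, r², r³, r⁴}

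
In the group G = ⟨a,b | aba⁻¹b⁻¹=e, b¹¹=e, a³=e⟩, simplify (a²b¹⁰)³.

Compute successive powers of (a²b¹⁰), reducing at each step:
  (a²b¹⁰)²: (a²b¹⁰) · a² = ab¹⁰;   (ab¹⁰) · b¹⁰ = ab⁹
  (a²b¹⁰)³: (ab⁹) · a² = b⁹;   (b⁹) · b¹⁰ = b⁸

Answer: b⁸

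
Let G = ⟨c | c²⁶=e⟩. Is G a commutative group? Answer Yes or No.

G has a single generator, so G is cyclic and hence abelian.

Answer: Yes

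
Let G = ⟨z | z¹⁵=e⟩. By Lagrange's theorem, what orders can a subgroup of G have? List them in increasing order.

|G| = 15 = 3 · 5. By Lagrange's theorem the order of any subgroup divides 15; the divisors of 15 are 1, 3, 5, 15.

Answer: 1, 3, 5, 15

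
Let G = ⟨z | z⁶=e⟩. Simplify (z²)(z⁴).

Compute (z²) · (z⁴) by multiplying left to right and reducing via the relations at each step:
  (z²) · z⁴ = e

Answer: e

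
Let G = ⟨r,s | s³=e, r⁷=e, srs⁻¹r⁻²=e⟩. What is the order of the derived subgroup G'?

G' = [G, G] is generated by all commutators. The generator-pair commutators are: [r, s] = r⁶.
The subgroup they normally generate is {e, r, r², r³, r⁴, r⁵, r⁶}, of order 7.
Check: |G/G'| = 21/7 = 3 is the order of the abelianisation.

Answer: 7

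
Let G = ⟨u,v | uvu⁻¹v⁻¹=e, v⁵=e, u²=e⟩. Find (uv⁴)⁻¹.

The order of (uv⁴) is 10 (smallest k with (uv⁴)ᵏ = e), so (uv⁴)⁻¹ = (uv⁴)⁹ = uv.
Check: (uv⁴) · (uv) → (uv⁴) · u = v⁴;   (v⁴) · v = e, giving e as required.

Answer: uv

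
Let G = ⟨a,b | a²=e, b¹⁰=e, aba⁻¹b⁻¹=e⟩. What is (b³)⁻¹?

The order of (b³) is 10 (smallest k with (b³)ᵏ = e), so (b³)⁻¹ = (b³)⁹ = b⁷.
Check: (b³) · (b⁷) → (b³) · b⁷ = e, giving e as required.

Answer: b⁷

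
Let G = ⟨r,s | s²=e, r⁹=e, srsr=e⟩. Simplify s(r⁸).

Compute s · (r⁸) by multiplying left to right and reducing via the relations at each step:
  s · r⁸ = rs

Answer: rs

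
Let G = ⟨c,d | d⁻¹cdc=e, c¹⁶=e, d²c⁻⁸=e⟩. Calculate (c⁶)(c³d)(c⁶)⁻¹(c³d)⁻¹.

[(c⁶), (c³d)] = (c⁶)·(c³d)·(c⁶)⁻¹·(c³d)⁻¹.
  (c⁶) · (c³d) = cd⁻¹
  (cd⁻¹) · (c¹⁰) = c⁷d⁻¹
  (c⁷d⁻¹) · (c³d⁻¹) = c¹²

Answer: c¹²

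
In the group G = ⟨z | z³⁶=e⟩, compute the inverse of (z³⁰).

The order of (z³⁰) is 6 (smallest k with (z³⁰)ᵏ = e), so (z³⁰)⁻¹ = (z³⁰)⁵ = z⁶.
Check: (z³⁰) · (z⁶) → (z³⁰) · z⁶ = e, giving e as required.

Answer: z⁶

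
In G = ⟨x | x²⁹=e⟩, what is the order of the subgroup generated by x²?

|⟨x²⟩| equals the order of x². Compute successive powers until reaching e:
  (x²)¹ = x², (x²)² = x⁴, (x²)³ = x⁶, (x²)⁴ = x⁸, (x²)⁵ = x¹⁰, (x²)⁶ = x¹², (x²)⁷ = x¹⁴, (x²)⁸ = x¹⁶, (x²)⁹ = x¹⁸, (x²)¹⁰ = x²⁰, (x²)¹¹ = x²², (x²)¹² = x²⁴, (x²)¹³ = x²⁶, (x²)¹⁴ = x²⁸, (x²)¹⁵ = x, (x²)¹⁶ = x³, (x²)¹⁷ = x⁵, (x²)¹⁸ = x⁷, (x²)¹⁹ = x⁹, (x²)²⁰ = x¹¹, (x²)²¹ = x¹³, (x²)²² = x¹⁵, (x²)²³ = x¹⁷, (x²)²⁴ = x¹⁹, (x²)²⁵ = x²¹, (x²)²⁶ = x²³, (x²)²⁷ = x²⁵, (x²)²⁸ = x²⁷, (x²)²⁹ = e.
The smallest positive k with (x²)ᵏ = e is 29, so |⟨x²⟩| = 29.

Answer: 29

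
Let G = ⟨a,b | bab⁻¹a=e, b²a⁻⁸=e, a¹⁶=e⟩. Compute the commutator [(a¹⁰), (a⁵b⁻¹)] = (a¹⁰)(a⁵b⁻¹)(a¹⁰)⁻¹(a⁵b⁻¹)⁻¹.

[(a¹⁰), (a⁵b⁻¹)] = (a¹⁰)·(a⁵b⁻¹)·(a¹⁰)⁻¹·(a⁵b⁻¹)⁻¹.
  (a¹⁰) · (a⁵b⁻¹) = a⁷b
  (a⁷b) · (a⁶) = ab
  (ab) · (a⁵b) = a⁴

Answer: a⁴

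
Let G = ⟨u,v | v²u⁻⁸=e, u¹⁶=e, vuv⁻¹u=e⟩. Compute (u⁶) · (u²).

Compute (u⁶) · (u²) by multiplying left to right and reducing via the relations at each step:
  (u⁶) · u² = u⁸

Answer: u⁸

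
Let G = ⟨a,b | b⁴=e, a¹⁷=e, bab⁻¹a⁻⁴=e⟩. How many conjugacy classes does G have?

The conjugacy classes (representative and size) are:
  [e] (size 1), [a⁴] (size 4), [a²] (size 4), [a⁵] (size 4), [a¹¹] (size 4), [a⁷b] (size 17), [a³b²] (size 17), [a⁹b³] (size 17).
Class equation: 1 + 4 + 4 + 4 + 4 + 17 + 17 + 17 = 68 = |G|. So G has 8 conjugacy classes.

Answer: 8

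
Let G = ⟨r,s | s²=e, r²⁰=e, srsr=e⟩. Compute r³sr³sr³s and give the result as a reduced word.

Multiply left to right, reducing at each step:
  (r³) · s = r³s
  (r³s) · r³ = s
  s · s = e
  e · r³ = r³
  (r³) · s = r³s

Answer: r³s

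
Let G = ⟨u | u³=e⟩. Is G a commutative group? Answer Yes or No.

G has a single generator, so G is cyclic and hence abelian.

Answer: Yes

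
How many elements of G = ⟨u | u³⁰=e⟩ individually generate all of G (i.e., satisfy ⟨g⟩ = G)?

G is cyclic of order 30. An element generates G iff its order is 30, and a cyclic group of order 30 has exactly φ(30) = 8 such elements.

Answer: 8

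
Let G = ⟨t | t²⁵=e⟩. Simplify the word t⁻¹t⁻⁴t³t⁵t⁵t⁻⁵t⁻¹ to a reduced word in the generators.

Multiply left to right, reducing at each step:
  (t²⁴) · t⁻⁴ = t²⁰
  (t²⁰) · t³ = t²³
  (t²³) · t⁵ = t³
  (t³) · t⁵ = t⁸
  (t⁸) · t⁻⁵ = t³
  (t³) · t⁻¹ = t²

Answer: t²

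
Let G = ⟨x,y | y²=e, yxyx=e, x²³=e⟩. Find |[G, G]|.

G' = [G, G] is generated by all commutators. The generator-pair commutators are: [x, y] = x².
The subgroup they normally generate is {e, x, x², x³, x⁴, x⁵, x⁶, x⁷, x⁸, x⁹, x¹⁰, x¹¹, x¹², x¹³, x¹⁴, x¹⁵, x¹⁶, x¹⁷, x¹⁸, x¹⁹, x²⁰, x²¹, x²²}, of order 23.
Check: |G/G'| = 46/23 = 2 is the order of the abelianisation.

Answer: 23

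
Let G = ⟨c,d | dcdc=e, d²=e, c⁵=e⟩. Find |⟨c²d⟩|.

|⟨c²d⟩| equals the order of c²d. Compute successive powers until reaching e:
  (c²d)¹ = c²d, (c²d)² = e.
The smallest positive k with (c²d)ᵏ = e is 2, so |⟨c²d⟩| = 2.

Answer: 2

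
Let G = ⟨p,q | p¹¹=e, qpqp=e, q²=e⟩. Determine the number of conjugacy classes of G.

The conjugacy classes (representative and size) are:
  [e] (size 1), [p¹⁰] (size 2), [p²] (size 2), [p³] (size 2), [p⁷] (size 2), [p⁶] (size 2), [p²q] (size 11).
Class equation: 1 + 2 + 2 + 2 + 2 + 2 + 11 = 22 = |G|. So G has 7 conjugacy classes.

Answer: 7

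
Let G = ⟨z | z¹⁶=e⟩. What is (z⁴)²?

Compute successive powers of (z⁴), reducing at each step:
  (z⁴)²: (z⁴) · z⁴ = z⁸

Answer: z⁸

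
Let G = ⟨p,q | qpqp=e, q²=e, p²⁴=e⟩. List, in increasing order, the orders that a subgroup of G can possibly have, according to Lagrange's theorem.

|G| = 48 = 2⁴ · 3. By Lagrange's theorem the order of any subgroup divides 48; the divisors of 48 are 1, 2, 3, 4, 6, 8, 12, 16, 24, 48.

Answer: 1, 2, 3, 4, 6, 8, 12, 16, 24, 48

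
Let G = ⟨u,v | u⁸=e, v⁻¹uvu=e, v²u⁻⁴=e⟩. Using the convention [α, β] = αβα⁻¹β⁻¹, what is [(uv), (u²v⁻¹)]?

[(uv), (u²v⁻¹)] = (uv)·(u²v⁻¹)·(uv)⁻¹·(u²v⁻¹)⁻¹.
  (uv) · (u²v⁻¹) = u⁷
  (u⁷) · (uv⁻¹) = v⁻¹
  (v⁻¹) · (u²v) = u⁶

Answer: u⁶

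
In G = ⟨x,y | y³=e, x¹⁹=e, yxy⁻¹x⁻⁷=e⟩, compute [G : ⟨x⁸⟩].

First find ord(x⁸) by computing successive powers:
  (x⁸)¹ = x⁸, (x⁸)² = x¹⁶, (x⁸)³ = x⁵, (x⁸)⁴ = x¹³, (x⁸)⁵ = x², (x⁸)⁶ = x¹⁰, (x⁸)⁷ = x¹⁸, (x⁸)⁸ = x⁷, (x⁸)⁹ = x¹⁵, (x⁸)¹⁰ = x⁴, (x⁸)¹¹ = x¹², (x⁸)¹² = x, (x⁸)¹³ = x⁹, (x⁸)¹⁴ = x¹⁷, (x⁸)¹⁵ = x⁶, (x⁸)¹⁶ = x¹⁴, (x⁸)¹⁷ = x³, (x⁸)¹⁸ = x¹¹, (x⁸)¹⁹ = e.
So |⟨x⁸⟩| = ord(x⁸) = 19. With |G| = 57, by Lagrange [G : ⟨x⁸⟩] = 57/19 = 3.

Answer: 3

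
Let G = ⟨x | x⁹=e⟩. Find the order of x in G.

Compute successive powers until reaching e:
  x¹ = x, x² = x², x³ = x³, x⁴ = x⁴, x⁵ = x⁵, x⁶ = x⁶, x⁷ = x⁷, x⁸ = x⁸, x⁹ = e.
The smallest positive k with xᵏ = e is 9.

Answer: 9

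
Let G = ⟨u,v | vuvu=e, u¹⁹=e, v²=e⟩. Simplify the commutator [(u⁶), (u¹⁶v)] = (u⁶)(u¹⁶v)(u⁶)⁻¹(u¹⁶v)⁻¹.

[(u⁶), (u¹⁶v)] = (u⁶)·(u¹⁶v)·(u⁶)⁻¹·(u¹⁶v)⁻¹.
  (u⁶) · (u¹⁶v) = u³v
  (u³v) · (u¹³) = u⁹v
  (u⁹v) · (u¹⁶v) = u¹²

Answer: u¹²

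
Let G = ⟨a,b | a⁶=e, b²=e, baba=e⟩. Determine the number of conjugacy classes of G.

The conjugacy classes (representative and size) are:
  [e] (size 1), [a⁵] (size 2), [a⁴] (size 2), [a³] (size 1), [b] (size 3), [a³b] (size 3).
Class equation: 1 + 2 + 2 + 1 + 3 + 3 = 12 = |G|. So G has 6 conjugacy classes.

Answer: 6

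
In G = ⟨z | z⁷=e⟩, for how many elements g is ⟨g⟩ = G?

G is cyclic of order 7. An element generates G iff its order is 7, and a cyclic group of order 7 has exactly φ(7) = 6 such elements.

Answer: 6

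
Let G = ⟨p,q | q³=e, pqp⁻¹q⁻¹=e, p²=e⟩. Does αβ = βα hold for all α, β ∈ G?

Each pair of generators commutes: p·q = pq = q·p. Since the generators pairwise commute, every element of G commutes with every other, so G is abelian.

Answer: Yes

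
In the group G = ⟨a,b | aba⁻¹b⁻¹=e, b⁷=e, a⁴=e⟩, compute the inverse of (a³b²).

The order of (a³b²) is 28 (smallest k with (a³b²)ᵏ = e), so (a³b²)⁻¹ = (a³b²)²⁷ = ab⁵.
Check: (a³b²) · (ab⁵) → (a³b²) · a = b²;   (b²) · b⁵ = e, giving e as required.

Answer: ab⁵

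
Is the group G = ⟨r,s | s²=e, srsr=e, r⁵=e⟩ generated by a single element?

Every cyclic group is abelian. But r·s = rs while s·r = r⁴s, so r·s ≠ s·r and G is not abelian. Hence G is not cyclic.

Answer: No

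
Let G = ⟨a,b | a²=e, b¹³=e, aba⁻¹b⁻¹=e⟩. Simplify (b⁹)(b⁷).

Compute (b⁹) · (b⁷) by multiplying left to right and reducing via the relations at each step:
  (b⁹) · b⁷ = b³

Answer: b³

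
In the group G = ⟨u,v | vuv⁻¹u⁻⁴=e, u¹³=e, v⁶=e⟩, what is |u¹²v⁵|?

Compute successive powers until reaching e:
  (u¹²v⁵)¹ = u¹²v⁵, (u¹²v⁵)² = u²v⁴, (u¹²v⁵)³ = u⁶v³, (u¹²v⁵)⁴ = u⁷v², (u¹²v⁵)⁵ = u⁴v, (u¹²v⁵)⁶ = e.
The smallest positive k with (u¹²v⁵)ᵏ = e is 6.

Answer: 6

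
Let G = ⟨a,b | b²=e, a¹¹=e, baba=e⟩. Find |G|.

Enumerate words in the generators, reducing via the relations: the distinct elements are
  {a, b, e, ab, a², a³, a⁴, a⁵, a⁶, a⁷, a⁸, a⁹, a²b, a³b, a¹⁰, a⁴b, a⁵b, a⁶b, a⁷b, a⁸b, a⁹b, a¹⁰b}.
No further products give new elements, so |G| = 22.

Answer: 22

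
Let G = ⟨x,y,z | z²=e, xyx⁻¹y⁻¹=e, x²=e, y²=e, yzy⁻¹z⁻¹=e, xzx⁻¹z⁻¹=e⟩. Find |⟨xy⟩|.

|⟨xy⟩| equals the order of xy. Compute successive powers until reaching e:
  (xy)¹ = xy, (xy)² = e.
The smallest positive k with (xy)ᵏ = e is 2, so |⟨xy⟩| = 2.

Answer: 2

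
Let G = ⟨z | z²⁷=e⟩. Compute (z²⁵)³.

Compute successive powers of (z²⁵), reducing at each step:
  (z²⁵)²: (z²⁵) · z²⁵ = z²³
  (z²⁵)³: (z²³) · z²⁵ = z²¹

Answer: z²¹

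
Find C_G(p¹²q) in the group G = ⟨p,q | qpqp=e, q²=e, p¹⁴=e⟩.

⟨p¹²q⟩ ⊆ C_G(p¹²q) since powers of p¹²q commute with p¹²q; so |C_G(p¹²q)| ≥ |⟨p¹²q⟩| = 2.
By orbit–stabilizer, |C_G(p¹²q)| = |G| / |conj. class of p¹²q| = 28 / 7 = 4.
The 4 elements commuting with p¹²q are {e, p⁷, p⁵q, p¹²q}.

Answer: {e, p⁷, p⁵q, p¹²q}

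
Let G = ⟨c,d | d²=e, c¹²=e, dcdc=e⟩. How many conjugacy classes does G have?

The conjugacy classes (representative and size) are:
  [e] (size 1), [c¹¹] (size 2), [c²] (size 2), [c⁹] (size 2), [c⁴] (size 2), [c⁵] (size 2), [c⁶] (size 1), [d] (size 6), [cd] (size 6).
Class equation: 1 + 2 + 2 + 2 + 2 + 2 + 1 + 6 + 6 = 24 = |G|. So G has 9 conjugacy classes.

Answer: 9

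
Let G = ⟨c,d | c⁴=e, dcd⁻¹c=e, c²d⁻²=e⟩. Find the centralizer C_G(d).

⟨d⟩ ⊆ C_G(d) since powers of d commute with d; so |C_G(d)| ≥ |⟨d⟩| = 4.
By orbit–stabilizer, |C_G(d)| = |G| / |conj. class of d| = 8 / 2 = 4.
The 4 elements commuting with d are {e, c², d, d⁻¹}.

Answer: {e, c², d, d⁻¹}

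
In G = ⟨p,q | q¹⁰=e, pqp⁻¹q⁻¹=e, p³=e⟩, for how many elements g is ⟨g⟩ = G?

G is cyclic of order 30. An element generates G iff its order is 30, and a cyclic group of order 30 has exactly φ(30) = 8 such elements.

Answer: 8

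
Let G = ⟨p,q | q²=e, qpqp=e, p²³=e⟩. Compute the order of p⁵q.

Compute successive powers until reaching e:
  (p⁵q)¹ = p⁵q, (p⁵q)² = e.
The smallest positive k with (p⁵q)ᵏ = e is 2.

Answer: 2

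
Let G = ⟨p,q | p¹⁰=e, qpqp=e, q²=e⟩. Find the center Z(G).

An element z ∈ Z(G) iff z commutes with every generator.
For example p⁵ is central: (p⁵)·p = p⁶ = p·(p⁵); (p⁵)·q = p⁵q = q·(p⁵).
Whereas p ∉ Z(G) since p·q = pq ≠ p⁹q = q·p.
Checking each of the 20 elements this way gives Z(G) = {e, p⁵}, of order 2.

Answer: {e, p⁵}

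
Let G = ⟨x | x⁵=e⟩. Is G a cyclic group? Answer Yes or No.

|G| = 5. The element x has order 5 (its powers give 5 distinct elements), so ⟨x⟩ = G and G is cyclic.

Answer: Yes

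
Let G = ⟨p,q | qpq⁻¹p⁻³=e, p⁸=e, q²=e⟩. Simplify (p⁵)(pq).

Compute (p⁵) · (pq) by multiplying left to right and reducing via the relations at each step:
  (p⁵) · p = p⁶
  (p⁶) · q = p⁶q

Answer: p⁶q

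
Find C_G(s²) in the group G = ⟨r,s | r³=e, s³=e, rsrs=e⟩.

⟨s²⟩ ⊆ C_G(s²) since powers of s² commute with s²; so |C_G(s²)| ≥ |⟨s²⟩| = 3.
By orbit–stabilizer, |C_G(s²)| = |G| / |conj. class of s²| = 12 / 4 = 3.
The 3 elements commuting with s² are {e, s, s²}.

Answer: {e, s, s²}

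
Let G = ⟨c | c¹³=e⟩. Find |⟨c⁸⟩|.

|⟨c⁸⟩| equals the order of c⁸. Compute successive powers until reaching e:
  (c⁸)¹ = c⁸, (c⁸)² = c³, (c⁸)³ = c¹¹, (c⁸)⁴ = c⁶, (c⁸)⁵ = c, (c⁸)⁶ = c⁹, (c⁸)⁷ = c⁴, (c⁸)⁸ = c¹², (c⁸)⁹ = c⁷, (c⁸)¹⁰ = c², (c⁸)¹¹ = c¹⁰, (c⁸)¹² = c⁵, (c⁸)¹³ = e.
The smallest positive k with (c⁸)ᵏ = e is 13, so |⟨c⁸⟩| = 13.

Answer: 13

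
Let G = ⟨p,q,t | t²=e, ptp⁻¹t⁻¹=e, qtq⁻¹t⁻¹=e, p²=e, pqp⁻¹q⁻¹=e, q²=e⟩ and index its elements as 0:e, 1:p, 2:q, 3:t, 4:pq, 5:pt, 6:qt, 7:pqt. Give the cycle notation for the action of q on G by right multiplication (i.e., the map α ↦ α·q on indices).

(0 2)(1 4)(3 6)(5 7)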